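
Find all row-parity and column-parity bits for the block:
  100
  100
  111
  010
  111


Row parities: 11111
Column parities: 010

Row P: 11111, Col P: 010, Corner: 1


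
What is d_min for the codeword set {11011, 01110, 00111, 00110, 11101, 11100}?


Comparing all pairs, minimum distance: 1
Can detect 0 errors, correct 0 errors

1


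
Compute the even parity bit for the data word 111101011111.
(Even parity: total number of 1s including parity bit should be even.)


Number of 1s in data: 10
Parity bit: 0

0


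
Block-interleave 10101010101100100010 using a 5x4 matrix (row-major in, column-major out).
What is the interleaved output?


Matrix:
  1010
  1010
  1011
  0010
  0010
Read columns: 11100000001111100100

11100000001111100100


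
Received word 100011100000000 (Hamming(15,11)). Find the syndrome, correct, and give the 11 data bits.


Syndrome = 5: error at position 5

Data: 00110000000 (corrected bit 5)


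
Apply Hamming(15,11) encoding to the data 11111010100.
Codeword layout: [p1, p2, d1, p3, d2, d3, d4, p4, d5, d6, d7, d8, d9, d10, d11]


Parity bits: p1=0, p2=0, p3=0, p4=1

001011111010100


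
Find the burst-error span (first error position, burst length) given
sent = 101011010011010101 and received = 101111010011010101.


XOR: 000100000000000000

Burst at position 3, length 1


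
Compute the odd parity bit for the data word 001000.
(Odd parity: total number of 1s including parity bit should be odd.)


Number of 1s in data: 1
Parity bit: 0

0


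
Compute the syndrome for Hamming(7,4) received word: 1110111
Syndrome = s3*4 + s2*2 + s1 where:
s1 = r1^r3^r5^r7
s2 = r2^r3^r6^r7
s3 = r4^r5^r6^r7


s1=0, s2=0, s3=1

Syndrome = 4 (error at position 4)


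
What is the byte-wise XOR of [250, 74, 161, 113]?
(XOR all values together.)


XOR chain: 250 ^ 74 ^ 161 ^ 113 = 96

96


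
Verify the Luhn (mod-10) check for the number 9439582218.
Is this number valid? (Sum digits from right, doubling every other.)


Luhn sum = 53
53 mod 10 = 3

Invalid (Luhn sum mod 10 = 3)


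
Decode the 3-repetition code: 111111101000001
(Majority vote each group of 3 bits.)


Groups: 111, 111, 101, 000, 001
Majority votes: 11100

11100


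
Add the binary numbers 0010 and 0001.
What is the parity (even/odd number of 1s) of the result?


0010 = 2
0001 = 1
Sum = 3 = 11
1s count = 2

even parity (2 ones in 11)


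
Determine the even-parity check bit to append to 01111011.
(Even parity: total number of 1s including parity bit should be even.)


Number of 1s in data: 6
Parity bit: 0

0


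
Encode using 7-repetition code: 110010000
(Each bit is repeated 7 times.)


Each bit -> 7 copies

111111111111110000000000000011111110000000000000000000000000000


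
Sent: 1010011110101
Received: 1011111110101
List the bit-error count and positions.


XOR: 0001100000000

2 error(s) at position(s): 3, 4


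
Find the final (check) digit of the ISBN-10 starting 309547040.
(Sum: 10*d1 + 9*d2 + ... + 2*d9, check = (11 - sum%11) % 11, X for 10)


Weighted sum: 208
208 mod 11 = 10

Check digit: 1


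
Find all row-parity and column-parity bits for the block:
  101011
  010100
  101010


Row parities: 001
Column parities: 010101

Row P: 001, Col P: 010101, Corner: 1


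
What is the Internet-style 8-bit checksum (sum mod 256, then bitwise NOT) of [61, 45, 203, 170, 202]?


Sum = 681 mod 256 = 169
Complement = 86

86


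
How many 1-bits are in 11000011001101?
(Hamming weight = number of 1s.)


Counting 1s in 11000011001101

7


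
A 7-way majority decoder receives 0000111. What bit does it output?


Ones: 3 out of 7
Threshold: 4

0 (3/7 voted 1)


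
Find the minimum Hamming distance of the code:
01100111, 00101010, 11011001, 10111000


Comparing all pairs, minimum distance: 3
Can detect 2 errors, correct 1 errors

3


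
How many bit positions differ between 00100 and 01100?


XOR: 01000
Count of 1s: 1

1


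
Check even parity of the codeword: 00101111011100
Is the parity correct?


Number of 1s: 8

Yes, parity is correct (8 ones)


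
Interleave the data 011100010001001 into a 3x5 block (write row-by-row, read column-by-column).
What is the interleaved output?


Matrix:
  01110
  00100
  01001
Read columns: 000101110100001

000101110100001


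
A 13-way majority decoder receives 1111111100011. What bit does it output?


Ones: 10 out of 13
Threshold: 7

1 (10/13 voted 1)


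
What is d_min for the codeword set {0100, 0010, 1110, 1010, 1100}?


Comparing all pairs, minimum distance: 1
Can detect 0 errors, correct 0 errors

1


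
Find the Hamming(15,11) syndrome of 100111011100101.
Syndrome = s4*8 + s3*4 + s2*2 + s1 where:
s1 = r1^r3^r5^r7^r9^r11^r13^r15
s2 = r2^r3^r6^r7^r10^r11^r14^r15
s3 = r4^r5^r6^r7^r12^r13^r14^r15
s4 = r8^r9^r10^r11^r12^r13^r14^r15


s1=1, s2=1, s3=1, s4=1

Syndrome = 15 (error at position 15)


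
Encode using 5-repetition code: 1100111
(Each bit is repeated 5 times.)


Each bit -> 5 copies

11111111110000000000111111111111111


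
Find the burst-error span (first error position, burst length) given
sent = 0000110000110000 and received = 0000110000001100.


XOR: 0000000000111100

Burst at position 10, length 4


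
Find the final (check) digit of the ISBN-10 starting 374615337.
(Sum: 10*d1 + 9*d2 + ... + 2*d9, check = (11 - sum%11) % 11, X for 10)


Weighted sum: 233
233 mod 11 = 2

Check digit: 9


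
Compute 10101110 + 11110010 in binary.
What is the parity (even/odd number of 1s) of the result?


10101110 = 174
11110010 = 242
Sum = 416 = 110100000
1s count = 3

odd parity (3 ones in 110100000)


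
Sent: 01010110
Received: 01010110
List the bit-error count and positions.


XOR: 00000000

0 errors (received matches sent)


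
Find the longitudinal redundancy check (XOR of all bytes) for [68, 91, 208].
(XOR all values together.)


XOR chain: 68 ^ 91 ^ 208 = 207

207


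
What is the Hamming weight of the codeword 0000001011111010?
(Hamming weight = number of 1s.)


Counting 1s in 0000001011111010

7


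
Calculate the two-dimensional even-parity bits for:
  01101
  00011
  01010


Row parities: 100
Column parities: 00100

Row P: 100, Col P: 00100, Corner: 1


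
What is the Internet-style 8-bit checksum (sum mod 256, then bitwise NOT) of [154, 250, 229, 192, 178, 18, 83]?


Sum = 1104 mod 256 = 80
Complement = 175

175


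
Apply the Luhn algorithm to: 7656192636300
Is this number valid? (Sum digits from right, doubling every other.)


Luhn sum = 42
42 mod 10 = 2

Invalid (Luhn sum mod 10 = 2)


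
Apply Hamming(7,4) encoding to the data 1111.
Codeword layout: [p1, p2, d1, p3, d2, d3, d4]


Parity bits: p1=1, p2=1, p3=1

1111111


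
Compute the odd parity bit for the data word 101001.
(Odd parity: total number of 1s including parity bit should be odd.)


Number of 1s in data: 3
Parity bit: 0

0


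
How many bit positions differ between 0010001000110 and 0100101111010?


XOR: 0110100111100
Count of 1s: 7

7


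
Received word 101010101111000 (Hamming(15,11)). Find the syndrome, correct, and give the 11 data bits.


Syndrome = 4: error at position 4

Data: 11011111000 (corrected bit 4)


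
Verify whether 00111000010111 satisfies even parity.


Number of 1s: 7

No, parity error (7 ones)


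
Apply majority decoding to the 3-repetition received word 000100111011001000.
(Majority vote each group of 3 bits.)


Groups: 000, 100, 111, 011, 001, 000
Majority votes: 001100

001100


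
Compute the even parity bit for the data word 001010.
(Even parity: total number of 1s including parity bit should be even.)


Number of 1s in data: 2
Parity bit: 0

0


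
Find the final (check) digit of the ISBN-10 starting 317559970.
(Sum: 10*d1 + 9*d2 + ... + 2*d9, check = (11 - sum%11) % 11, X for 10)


Weighted sum: 262
262 mod 11 = 9

Check digit: 2


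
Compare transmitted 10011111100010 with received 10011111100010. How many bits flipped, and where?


XOR: 00000000000000

0 errors (received matches sent)


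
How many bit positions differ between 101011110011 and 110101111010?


XOR: 011110001001
Count of 1s: 6

6


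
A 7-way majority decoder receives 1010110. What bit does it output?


Ones: 4 out of 7
Threshold: 4

1 (4/7 voted 1)


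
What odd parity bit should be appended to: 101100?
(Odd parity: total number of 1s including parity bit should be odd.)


Number of 1s in data: 3
Parity bit: 0

0


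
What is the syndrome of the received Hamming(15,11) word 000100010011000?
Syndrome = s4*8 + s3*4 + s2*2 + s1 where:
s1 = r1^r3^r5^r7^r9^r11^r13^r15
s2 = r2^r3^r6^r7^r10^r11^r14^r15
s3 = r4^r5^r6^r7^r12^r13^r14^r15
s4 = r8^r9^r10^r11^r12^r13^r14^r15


s1=1, s2=1, s3=0, s4=1

Syndrome = 11 (error at position 11)


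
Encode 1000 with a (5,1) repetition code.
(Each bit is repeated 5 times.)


Each bit -> 5 copies

11111000000000000000


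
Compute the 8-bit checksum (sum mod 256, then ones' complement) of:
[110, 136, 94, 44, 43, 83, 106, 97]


Sum = 713 mod 256 = 201
Complement = 54

54


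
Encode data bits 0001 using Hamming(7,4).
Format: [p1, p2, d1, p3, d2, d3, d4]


Parity bits: p1=1, p2=1, p3=1

1101001


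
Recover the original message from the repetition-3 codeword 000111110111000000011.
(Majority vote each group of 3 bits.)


Groups: 000, 111, 110, 111, 000, 000, 011
Majority votes: 0111001

0111001


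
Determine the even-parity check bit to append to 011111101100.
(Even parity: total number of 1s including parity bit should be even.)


Number of 1s in data: 8
Parity bit: 0

0


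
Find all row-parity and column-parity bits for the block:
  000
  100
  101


Row parities: 010
Column parities: 001

Row P: 010, Col P: 001, Corner: 1


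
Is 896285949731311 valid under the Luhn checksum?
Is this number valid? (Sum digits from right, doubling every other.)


Luhn sum = 78
78 mod 10 = 8

Invalid (Luhn sum mod 10 = 8)


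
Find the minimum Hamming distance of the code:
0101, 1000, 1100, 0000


Comparing all pairs, minimum distance: 1
Can detect 0 errors, correct 0 errors

1


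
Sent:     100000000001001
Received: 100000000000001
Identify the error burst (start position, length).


XOR: 000000000001000

Burst at position 11, length 1


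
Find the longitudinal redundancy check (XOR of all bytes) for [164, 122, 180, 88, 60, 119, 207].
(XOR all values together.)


XOR chain: 164 ^ 122 ^ 180 ^ 88 ^ 60 ^ 119 ^ 207 = 182

182


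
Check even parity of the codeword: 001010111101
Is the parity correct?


Number of 1s: 7

No, parity error (7 ones)


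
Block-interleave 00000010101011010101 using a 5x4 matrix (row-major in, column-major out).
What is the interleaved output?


Matrix:
  0000
  0010
  1010
  1101
  0101
Read columns: 00110000110110000011

00110000110110000011


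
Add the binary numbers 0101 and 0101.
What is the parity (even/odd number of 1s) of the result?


0101 = 5
0101 = 5
Sum = 10 = 1010
1s count = 2

even parity (2 ones in 1010)


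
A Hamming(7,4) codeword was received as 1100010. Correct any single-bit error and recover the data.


Syndrome = 5: error at position 5

Data: 0110 (corrected bit 5)


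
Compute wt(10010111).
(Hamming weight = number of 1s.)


Counting 1s in 10010111

5


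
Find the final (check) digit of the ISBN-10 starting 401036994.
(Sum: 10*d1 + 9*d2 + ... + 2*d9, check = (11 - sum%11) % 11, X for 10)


Weighted sum: 167
167 mod 11 = 2

Check digit: 9


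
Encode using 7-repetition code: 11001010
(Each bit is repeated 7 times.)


Each bit -> 7 copies

11111111111111000000000000001111111000000011111110000000


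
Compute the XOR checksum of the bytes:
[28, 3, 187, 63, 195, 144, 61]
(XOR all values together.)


XOR chain: 28 ^ 3 ^ 187 ^ 63 ^ 195 ^ 144 ^ 61 = 245

245


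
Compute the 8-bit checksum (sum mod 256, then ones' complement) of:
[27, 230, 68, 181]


Sum = 506 mod 256 = 250
Complement = 5

5


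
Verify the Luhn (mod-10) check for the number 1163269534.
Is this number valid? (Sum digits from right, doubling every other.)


Luhn sum = 43
43 mod 10 = 3

Invalid (Luhn sum mod 10 = 3)


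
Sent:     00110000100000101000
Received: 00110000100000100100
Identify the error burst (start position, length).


XOR: 00000000000000001100

Burst at position 16, length 2


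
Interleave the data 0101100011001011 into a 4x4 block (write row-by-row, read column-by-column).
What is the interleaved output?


Matrix:
  0101
  1000
  1100
  1011
Read columns: 0111101000011001

0111101000011001


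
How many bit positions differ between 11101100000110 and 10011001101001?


XOR: 01110101101111
Count of 1s: 10

10


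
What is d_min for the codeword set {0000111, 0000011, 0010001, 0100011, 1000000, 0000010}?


Comparing all pairs, minimum distance: 1
Can detect 0 errors, correct 0 errors

1


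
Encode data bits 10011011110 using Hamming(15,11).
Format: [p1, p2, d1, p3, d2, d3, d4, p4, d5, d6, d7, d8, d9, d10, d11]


Parity bits: p1=1, p2=0, p3=0, p4=1

101000111011110


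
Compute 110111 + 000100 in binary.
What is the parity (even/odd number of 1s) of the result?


110111 = 55
000100 = 4
Sum = 59 = 111011
1s count = 5

odd parity (5 ones in 111011)


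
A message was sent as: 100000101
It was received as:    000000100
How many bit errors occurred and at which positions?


XOR: 100000001

2 error(s) at position(s): 0, 8


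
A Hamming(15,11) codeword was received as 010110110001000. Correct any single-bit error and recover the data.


Syndrome = 0: no error detected

Data: 01010001000 (no errors)


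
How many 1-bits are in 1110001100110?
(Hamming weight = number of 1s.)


Counting 1s in 1110001100110

7


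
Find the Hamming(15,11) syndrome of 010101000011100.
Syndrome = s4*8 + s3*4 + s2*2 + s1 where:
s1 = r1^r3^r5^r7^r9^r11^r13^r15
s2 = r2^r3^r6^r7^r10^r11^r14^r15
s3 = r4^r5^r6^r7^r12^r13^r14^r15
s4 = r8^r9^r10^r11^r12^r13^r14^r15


s1=0, s2=1, s3=0, s4=1

Syndrome = 10 (error at position 10)


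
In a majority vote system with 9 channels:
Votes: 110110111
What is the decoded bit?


Ones: 7 out of 9
Threshold: 5

1 (7/9 voted 1)


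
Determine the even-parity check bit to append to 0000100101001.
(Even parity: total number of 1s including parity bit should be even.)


Number of 1s in data: 4
Parity bit: 0

0


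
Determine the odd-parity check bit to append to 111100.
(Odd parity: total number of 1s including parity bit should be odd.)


Number of 1s in data: 4
Parity bit: 1

1


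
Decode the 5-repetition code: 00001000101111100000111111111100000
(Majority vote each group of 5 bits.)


Groups: 00001, 00010, 11111, 00000, 11111, 11111, 00000
Majority votes: 0010110

0010110


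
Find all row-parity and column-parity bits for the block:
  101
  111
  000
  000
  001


Row parities: 01001
Column parities: 011

Row P: 01001, Col P: 011, Corner: 0


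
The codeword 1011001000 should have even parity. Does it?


Number of 1s: 4

Yes, parity is correct (4 ones)


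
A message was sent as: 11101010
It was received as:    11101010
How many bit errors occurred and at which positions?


XOR: 00000000

0 errors (received matches sent)


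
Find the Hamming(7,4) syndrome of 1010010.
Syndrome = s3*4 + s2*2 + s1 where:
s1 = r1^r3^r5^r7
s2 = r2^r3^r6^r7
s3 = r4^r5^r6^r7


s1=0, s2=0, s3=1

Syndrome = 4 (error at position 4)


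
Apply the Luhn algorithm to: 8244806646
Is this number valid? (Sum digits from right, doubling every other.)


Luhn sum = 51
51 mod 10 = 1

Invalid (Luhn sum mod 10 = 1)


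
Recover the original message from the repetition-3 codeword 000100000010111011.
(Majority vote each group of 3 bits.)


Groups: 000, 100, 000, 010, 111, 011
Majority votes: 000011

000011


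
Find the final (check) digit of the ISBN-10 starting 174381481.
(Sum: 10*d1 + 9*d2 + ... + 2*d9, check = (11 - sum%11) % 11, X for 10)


Weighted sum: 221
221 mod 11 = 1

Check digit: X


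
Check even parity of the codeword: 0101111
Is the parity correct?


Number of 1s: 5

No, parity error (5 ones)


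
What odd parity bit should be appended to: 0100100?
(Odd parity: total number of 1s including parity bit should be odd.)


Number of 1s in data: 2
Parity bit: 1

1


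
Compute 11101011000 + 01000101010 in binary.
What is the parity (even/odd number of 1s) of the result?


11101011000 = 1880
01000101010 = 554
Sum = 2434 = 100110000010
1s count = 4

even parity (4 ones in 100110000010)


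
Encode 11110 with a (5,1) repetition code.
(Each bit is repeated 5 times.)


Each bit -> 5 copies

1111111111111111111100000


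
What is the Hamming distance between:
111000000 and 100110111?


XOR: 011110111
Count of 1s: 7

7


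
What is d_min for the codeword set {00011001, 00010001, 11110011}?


Comparing all pairs, minimum distance: 1
Can detect 0 errors, correct 0 errors

1


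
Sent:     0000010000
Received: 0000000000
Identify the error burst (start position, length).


XOR: 0000010000

Burst at position 5, length 1


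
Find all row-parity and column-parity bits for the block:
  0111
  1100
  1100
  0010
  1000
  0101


Row parities: 100110
Column parities: 1000

Row P: 100110, Col P: 1000, Corner: 1


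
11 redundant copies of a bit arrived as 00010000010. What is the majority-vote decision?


Ones: 2 out of 11
Threshold: 6

0 (2/11 voted 1)


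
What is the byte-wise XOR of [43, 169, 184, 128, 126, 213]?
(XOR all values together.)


XOR chain: 43 ^ 169 ^ 184 ^ 128 ^ 126 ^ 213 = 17

17


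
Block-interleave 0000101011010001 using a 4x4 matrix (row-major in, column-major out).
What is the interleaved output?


Matrix:
  0000
  1010
  1101
  0001
Read columns: 0110001001000011

0110001001000011


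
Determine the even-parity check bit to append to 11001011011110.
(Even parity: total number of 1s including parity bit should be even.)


Number of 1s in data: 9
Parity bit: 1

1


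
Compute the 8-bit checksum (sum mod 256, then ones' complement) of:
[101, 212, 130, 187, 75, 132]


Sum = 837 mod 256 = 69
Complement = 186

186


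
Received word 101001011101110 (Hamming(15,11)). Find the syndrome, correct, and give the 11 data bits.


Syndrome = 0: no error detected

Data: 10101101110 (no errors)


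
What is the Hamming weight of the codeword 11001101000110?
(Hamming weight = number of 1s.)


Counting 1s in 11001101000110

7


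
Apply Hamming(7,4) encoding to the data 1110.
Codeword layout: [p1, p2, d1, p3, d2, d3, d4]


Parity bits: p1=0, p2=0, p3=0

0010110


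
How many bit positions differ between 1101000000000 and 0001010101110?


XOR: 1100010101110
Count of 1s: 7

7


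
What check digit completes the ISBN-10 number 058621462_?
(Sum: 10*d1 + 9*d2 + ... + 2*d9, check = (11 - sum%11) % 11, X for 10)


Weighted sum: 206
206 mod 11 = 8

Check digit: 3


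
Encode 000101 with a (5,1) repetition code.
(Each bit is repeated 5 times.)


Each bit -> 5 copies

000000000000000111110000011111


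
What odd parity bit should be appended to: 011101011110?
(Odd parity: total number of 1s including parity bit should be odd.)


Number of 1s in data: 8
Parity bit: 1

1


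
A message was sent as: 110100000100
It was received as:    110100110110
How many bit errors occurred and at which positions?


XOR: 000000110010

3 error(s) at position(s): 6, 7, 10


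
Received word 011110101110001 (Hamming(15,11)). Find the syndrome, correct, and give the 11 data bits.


Syndrome = 0: no error detected

Data: 11011110001 (no errors)


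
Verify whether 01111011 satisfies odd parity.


Number of 1s: 6

No, parity error (6 ones)


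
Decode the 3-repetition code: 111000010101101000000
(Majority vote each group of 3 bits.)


Groups: 111, 000, 010, 101, 101, 000, 000
Majority votes: 1001100

1001100


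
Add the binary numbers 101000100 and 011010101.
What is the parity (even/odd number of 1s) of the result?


101000100 = 324
011010101 = 213
Sum = 537 = 1000011001
1s count = 4

even parity (4 ones in 1000011001)


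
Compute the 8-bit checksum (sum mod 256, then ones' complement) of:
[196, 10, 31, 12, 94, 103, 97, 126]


Sum = 669 mod 256 = 157
Complement = 98

98


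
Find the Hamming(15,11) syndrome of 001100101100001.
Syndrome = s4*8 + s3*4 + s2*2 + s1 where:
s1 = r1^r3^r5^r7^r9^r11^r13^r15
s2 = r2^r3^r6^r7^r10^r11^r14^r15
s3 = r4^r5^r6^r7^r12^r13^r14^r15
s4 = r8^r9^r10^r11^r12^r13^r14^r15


s1=0, s2=0, s3=1, s4=1

Syndrome = 12 (error at position 12)


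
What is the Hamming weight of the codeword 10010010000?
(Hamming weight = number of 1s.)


Counting 1s in 10010010000

3


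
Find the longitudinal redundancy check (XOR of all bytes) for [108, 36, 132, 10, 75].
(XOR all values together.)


XOR chain: 108 ^ 36 ^ 132 ^ 10 ^ 75 = 141

141


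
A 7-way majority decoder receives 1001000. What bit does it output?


Ones: 2 out of 7
Threshold: 4

0 (2/7 voted 1)


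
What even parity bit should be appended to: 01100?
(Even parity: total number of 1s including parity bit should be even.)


Number of 1s in data: 2
Parity bit: 0

0


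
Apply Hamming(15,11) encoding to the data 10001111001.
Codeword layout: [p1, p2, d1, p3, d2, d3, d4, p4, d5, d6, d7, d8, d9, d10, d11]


Parity bits: p1=0, p2=0, p3=0, p4=1

001000011111001


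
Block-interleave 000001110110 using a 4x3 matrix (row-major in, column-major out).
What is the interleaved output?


Matrix:
  000
  001
  110
  110
Read columns: 001100110100

001100110100


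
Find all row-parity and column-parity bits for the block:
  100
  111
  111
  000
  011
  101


Row parities: 111000
Column parities: 010

Row P: 111000, Col P: 010, Corner: 1


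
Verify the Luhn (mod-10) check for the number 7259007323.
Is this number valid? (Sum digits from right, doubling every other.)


Luhn sum = 32
32 mod 10 = 2

Invalid (Luhn sum mod 10 = 2)


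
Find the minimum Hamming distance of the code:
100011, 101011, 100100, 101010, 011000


Comparing all pairs, minimum distance: 1
Can detect 0 errors, correct 0 errors

1


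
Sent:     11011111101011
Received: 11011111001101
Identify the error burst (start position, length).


XOR: 00000000100110

Burst at position 8, length 5


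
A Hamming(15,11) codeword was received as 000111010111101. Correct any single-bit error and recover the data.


Syndrome = 0: no error detected

Data: 01100111101 (no errors)


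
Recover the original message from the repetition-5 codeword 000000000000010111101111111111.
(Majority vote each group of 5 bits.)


Groups: 00000, 00000, 00010, 11110, 11111, 11111
Majority votes: 000111

000111


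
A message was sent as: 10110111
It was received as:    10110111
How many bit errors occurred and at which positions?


XOR: 00000000

0 errors (received matches sent)


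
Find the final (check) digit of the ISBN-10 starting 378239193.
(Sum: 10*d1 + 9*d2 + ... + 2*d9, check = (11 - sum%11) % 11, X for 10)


Weighted sum: 271
271 mod 11 = 7

Check digit: 4


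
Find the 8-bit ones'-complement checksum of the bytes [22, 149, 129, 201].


Sum = 501 mod 256 = 245
Complement = 10

10


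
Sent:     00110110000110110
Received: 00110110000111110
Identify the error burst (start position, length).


XOR: 00000000000001000

Burst at position 13, length 1


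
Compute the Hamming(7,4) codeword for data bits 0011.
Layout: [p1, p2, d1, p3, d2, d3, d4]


Parity bits: p1=1, p2=0, p3=0

1000011


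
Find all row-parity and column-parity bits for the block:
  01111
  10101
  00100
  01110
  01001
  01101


Row parities: 011101
Column parities: 10100

Row P: 011101, Col P: 10100, Corner: 0


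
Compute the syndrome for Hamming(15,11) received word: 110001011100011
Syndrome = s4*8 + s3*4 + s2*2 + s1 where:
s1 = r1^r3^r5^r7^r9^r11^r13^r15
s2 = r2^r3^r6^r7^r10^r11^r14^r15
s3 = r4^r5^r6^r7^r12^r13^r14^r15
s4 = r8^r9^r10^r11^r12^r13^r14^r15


s1=1, s2=1, s3=1, s4=1

Syndrome = 15 (error at position 15)


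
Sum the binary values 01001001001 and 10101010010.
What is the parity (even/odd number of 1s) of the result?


01001001001 = 585
10101010010 = 1362
Sum = 1947 = 11110011011
1s count = 8

even parity (8 ones in 11110011011)


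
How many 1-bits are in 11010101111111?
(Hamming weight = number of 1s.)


Counting 1s in 11010101111111

11


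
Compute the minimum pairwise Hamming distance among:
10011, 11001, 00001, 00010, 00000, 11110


Comparing all pairs, minimum distance: 1
Can detect 0 errors, correct 0 errors

1


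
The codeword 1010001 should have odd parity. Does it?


Number of 1s: 3

Yes, parity is correct (3 ones)


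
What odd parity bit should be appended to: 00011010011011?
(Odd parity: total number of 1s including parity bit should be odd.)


Number of 1s in data: 7
Parity bit: 0

0


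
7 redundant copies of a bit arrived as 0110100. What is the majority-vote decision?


Ones: 3 out of 7
Threshold: 4

0 (3/7 voted 1)


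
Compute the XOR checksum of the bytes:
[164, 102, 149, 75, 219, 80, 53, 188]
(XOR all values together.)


XOR chain: 164 ^ 102 ^ 149 ^ 75 ^ 219 ^ 80 ^ 53 ^ 188 = 30

30


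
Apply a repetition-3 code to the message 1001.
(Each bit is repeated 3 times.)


Each bit -> 3 copies

111000000111


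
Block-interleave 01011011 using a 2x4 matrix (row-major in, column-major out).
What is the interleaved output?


Matrix:
  0101
  1011
Read columns: 01100111

01100111


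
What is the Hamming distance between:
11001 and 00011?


XOR: 11010
Count of 1s: 3

3


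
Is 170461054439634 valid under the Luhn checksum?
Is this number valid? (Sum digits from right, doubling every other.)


Luhn sum = 63
63 mod 10 = 3

Invalid (Luhn sum mod 10 = 3)


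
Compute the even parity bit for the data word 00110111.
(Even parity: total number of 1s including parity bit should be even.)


Number of 1s in data: 5
Parity bit: 1

1


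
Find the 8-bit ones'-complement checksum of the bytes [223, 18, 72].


Sum = 313 mod 256 = 57
Complement = 198

198


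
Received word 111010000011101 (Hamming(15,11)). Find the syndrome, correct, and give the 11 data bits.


Syndrome = 0: no error detected

Data: 11000011101 (no errors)


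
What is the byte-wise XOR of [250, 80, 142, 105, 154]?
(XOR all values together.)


XOR chain: 250 ^ 80 ^ 142 ^ 105 ^ 154 = 215

215


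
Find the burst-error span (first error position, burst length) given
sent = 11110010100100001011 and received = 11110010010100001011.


XOR: 00000000110000000000

Burst at position 8, length 2


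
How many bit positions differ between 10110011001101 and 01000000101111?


XOR: 11110011100010
Count of 1s: 8

8


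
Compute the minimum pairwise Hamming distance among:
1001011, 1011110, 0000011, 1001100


Comparing all pairs, minimum distance: 2
Can detect 1 errors, correct 0 errors

2


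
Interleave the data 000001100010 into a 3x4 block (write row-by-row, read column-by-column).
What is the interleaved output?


Matrix:
  0000
  0110
  0010
Read columns: 000010011000

000010011000


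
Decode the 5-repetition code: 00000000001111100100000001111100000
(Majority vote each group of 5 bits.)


Groups: 00000, 00000, 11111, 00100, 00000, 11111, 00000
Majority votes: 0010010

0010010


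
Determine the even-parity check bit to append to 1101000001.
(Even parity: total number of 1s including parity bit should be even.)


Number of 1s in data: 4
Parity bit: 0

0


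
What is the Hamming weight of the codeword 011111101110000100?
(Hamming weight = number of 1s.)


Counting 1s in 011111101110000100

10


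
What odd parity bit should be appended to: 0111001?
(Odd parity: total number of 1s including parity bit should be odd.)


Number of 1s in data: 4
Parity bit: 1

1


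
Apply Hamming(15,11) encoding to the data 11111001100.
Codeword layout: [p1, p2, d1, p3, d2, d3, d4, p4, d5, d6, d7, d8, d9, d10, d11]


Parity bits: p1=1, p2=1, p3=1, p4=1

111111111001100


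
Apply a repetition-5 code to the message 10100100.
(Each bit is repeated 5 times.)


Each bit -> 5 copies

1111100000111110000000000111110000000000


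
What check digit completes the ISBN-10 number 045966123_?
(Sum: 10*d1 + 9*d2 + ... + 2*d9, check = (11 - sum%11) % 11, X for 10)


Weighted sum: 221
221 mod 11 = 1

Check digit: X


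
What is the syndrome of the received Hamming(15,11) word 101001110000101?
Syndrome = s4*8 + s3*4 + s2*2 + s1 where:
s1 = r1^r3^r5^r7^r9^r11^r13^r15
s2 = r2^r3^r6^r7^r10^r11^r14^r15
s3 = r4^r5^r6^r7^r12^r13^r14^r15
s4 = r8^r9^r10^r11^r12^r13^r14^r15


s1=1, s2=0, s3=0, s4=1

Syndrome = 9 (error at position 9)


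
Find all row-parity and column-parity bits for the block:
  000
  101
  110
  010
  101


Row parities: 00010
Column parities: 100

Row P: 00010, Col P: 100, Corner: 1


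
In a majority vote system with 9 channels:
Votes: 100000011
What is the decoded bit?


Ones: 3 out of 9
Threshold: 5

0 (3/9 voted 1)


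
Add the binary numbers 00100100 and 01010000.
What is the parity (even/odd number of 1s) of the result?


00100100 = 36
01010000 = 80
Sum = 116 = 1110100
1s count = 4

even parity (4 ones in 1110100)


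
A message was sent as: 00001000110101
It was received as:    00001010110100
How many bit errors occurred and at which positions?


XOR: 00000010000001

2 error(s) at position(s): 6, 13


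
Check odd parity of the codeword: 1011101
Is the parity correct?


Number of 1s: 5

Yes, parity is correct (5 ones)


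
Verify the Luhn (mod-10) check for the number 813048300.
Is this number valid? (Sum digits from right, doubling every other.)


Luhn sum = 27
27 mod 10 = 7

Invalid (Luhn sum mod 10 = 7)


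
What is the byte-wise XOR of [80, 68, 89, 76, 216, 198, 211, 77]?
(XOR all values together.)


XOR chain: 80 ^ 68 ^ 89 ^ 76 ^ 216 ^ 198 ^ 211 ^ 77 = 129

129


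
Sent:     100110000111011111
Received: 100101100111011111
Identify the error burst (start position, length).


XOR: 000011100000000000

Burst at position 4, length 3


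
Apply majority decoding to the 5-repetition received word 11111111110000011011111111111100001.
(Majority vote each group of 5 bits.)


Groups: 11111, 11111, 00000, 11011, 11111, 11111, 00001
Majority votes: 1101110

1101110


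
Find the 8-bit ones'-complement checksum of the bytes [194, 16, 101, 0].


Sum = 311 mod 256 = 55
Complement = 200

200


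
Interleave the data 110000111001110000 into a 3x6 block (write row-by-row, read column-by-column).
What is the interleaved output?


Matrix:
  110000
  111001
  110000
Read columns: 111111010000000010

111111010000000010


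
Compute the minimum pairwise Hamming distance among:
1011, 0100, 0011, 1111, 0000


Comparing all pairs, minimum distance: 1
Can detect 0 errors, correct 0 errors

1


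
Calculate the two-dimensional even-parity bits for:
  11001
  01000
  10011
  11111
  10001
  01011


Row parities: 111101
Column parities: 00111

Row P: 111101, Col P: 00111, Corner: 1


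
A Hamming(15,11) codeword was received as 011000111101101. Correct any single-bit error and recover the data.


Syndrome = 3: error at position 3

Data: 00011101101 (corrected bit 3)


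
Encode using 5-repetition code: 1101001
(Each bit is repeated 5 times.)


Each bit -> 5 copies

11111111110000011111000000000011111


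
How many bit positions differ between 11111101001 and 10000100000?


XOR: 01111001001
Count of 1s: 6

6


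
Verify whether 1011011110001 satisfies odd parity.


Number of 1s: 8

No, parity error (8 ones)


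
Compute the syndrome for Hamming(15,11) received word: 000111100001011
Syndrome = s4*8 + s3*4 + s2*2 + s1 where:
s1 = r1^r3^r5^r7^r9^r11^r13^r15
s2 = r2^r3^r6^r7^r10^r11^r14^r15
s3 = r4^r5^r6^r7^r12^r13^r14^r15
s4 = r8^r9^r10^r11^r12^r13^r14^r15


s1=1, s2=0, s3=1, s4=1

Syndrome = 13 (error at position 13)


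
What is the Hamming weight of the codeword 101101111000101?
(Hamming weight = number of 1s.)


Counting 1s in 101101111000101

9


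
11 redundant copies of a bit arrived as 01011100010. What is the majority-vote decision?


Ones: 5 out of 11
Threshold: 6

0 (5/11 voted 1)


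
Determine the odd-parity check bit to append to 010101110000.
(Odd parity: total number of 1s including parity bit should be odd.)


Number of 1s in data: 5
Parity bit: 0

0


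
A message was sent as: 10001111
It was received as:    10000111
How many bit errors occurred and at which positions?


XOR: 00001000

1 error(s) at position(s): 4


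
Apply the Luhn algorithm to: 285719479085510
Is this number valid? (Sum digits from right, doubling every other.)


Luhn sum = 63
63 mod 10 = 3

Invalid (Luhn sum mod 10 = 3)


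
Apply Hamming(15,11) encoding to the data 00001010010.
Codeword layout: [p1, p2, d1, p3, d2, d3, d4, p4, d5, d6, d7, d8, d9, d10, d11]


Parity bits: p1=0, p2=0, p3=1, p4=1

000100011010010


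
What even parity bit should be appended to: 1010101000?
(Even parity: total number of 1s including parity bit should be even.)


Number of 1s in data: 4
Parity bit: 0

0


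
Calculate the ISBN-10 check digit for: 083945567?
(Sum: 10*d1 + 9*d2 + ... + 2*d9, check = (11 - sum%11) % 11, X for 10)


Weighted sum: 260
260 mod 11 = 7

Check digit: 4


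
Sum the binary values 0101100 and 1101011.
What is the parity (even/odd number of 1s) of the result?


0101100 = 44
1101011 = 107
Sum = 151 = 10010111
1s count = 5

odd parity (5 ones in 10010111)


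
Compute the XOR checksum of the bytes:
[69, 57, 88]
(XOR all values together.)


XOR chain: 69 ^ 57 ^ 88 = 36

36


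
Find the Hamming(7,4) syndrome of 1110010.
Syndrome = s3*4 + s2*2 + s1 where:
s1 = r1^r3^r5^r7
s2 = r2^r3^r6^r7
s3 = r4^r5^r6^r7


s1=0, s2=1, s3=1

Syndrome = 6 (error at position 6)


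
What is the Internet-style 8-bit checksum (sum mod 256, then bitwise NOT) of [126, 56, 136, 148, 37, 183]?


Sum = 686 mod 256 = 174
Complement = 81

81


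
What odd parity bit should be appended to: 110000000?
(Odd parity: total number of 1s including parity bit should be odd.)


Number of 1s in data: 2
Parity bit: 1

1


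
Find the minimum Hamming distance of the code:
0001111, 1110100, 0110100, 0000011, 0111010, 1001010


Comparing all pairs, minimum distance: 1
Can detect 0 errors, correct 0 errors

1


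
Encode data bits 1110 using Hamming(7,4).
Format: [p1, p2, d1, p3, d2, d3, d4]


Parity bits: p1=0, p2=0, p3=0

0010110


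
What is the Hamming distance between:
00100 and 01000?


XOR: 01100
Count of 1s: 2

2


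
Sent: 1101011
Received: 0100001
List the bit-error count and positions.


XOR: 1001010

3 error(s) at position(s): 0, 3, 5


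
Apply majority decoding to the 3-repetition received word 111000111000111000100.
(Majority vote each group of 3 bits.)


Groups: 111, 000, 111, 000, 111, 000, 100
Majority votes: 1010100

1010100


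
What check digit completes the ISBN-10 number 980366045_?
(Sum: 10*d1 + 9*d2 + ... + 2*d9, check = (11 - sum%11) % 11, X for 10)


Weighted sum: 271
271 mod 11 = 7

Check digit: 4


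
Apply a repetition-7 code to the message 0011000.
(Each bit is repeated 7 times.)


Each bit -> 7 copies

0000000000000011111111111111000000000000000000000


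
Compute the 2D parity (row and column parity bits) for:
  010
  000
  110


Row parities: 100
Column parities: 100

Row P: 100, Col P: 100, Corner: 1


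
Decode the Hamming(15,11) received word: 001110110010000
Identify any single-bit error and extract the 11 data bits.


Syndrome = 6: error at position 6

Data: 11110010000 (corrected bit 6)


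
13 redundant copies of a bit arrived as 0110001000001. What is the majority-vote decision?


Ones: 4 out of 13
Threshold: 7

0 (4/13 voted 1)


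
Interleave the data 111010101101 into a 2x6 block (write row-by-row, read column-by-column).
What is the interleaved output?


Matrix:
  111010
  101101
Read columns: 111011011001

111011011001


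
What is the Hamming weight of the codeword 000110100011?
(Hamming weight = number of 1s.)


Counting 1s in 000110100011

5


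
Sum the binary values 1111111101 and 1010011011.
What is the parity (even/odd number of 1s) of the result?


1111111101 = 1021
1010011011 = 667
Sum = 1688 = 11010011000
1s count = 5

odd parity (5 ones in 11010011000)


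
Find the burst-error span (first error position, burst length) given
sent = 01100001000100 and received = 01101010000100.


XOR: 00001011000000

Burst at position 4, length 4


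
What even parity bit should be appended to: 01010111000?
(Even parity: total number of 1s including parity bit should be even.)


Number of 1s in data: 5
Parity bit: 1

1


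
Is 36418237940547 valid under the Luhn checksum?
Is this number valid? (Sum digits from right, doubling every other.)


Luhn sum = 76
76 mod 10 = 6

Invalid (Luhn sum mod 10 = 6)


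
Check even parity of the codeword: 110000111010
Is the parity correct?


Number of 1s: 6

Yes, parity is correct (6 ones)


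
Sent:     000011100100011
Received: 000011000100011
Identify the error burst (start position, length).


XOR: 000000100000000

Burst at position 6, length 1


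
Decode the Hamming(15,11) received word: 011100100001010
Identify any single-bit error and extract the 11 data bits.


Syndrome = 0: no error detected

Data: 10010001010 (no errors)


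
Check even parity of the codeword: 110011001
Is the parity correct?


Number of 1s: 5

No, parity error (5 ones)


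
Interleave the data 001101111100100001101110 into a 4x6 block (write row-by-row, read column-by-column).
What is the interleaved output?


Matrix:
  001101
  111100
  100001
  101110
Read columns: 011101001101110100011010

011101001101110100011010


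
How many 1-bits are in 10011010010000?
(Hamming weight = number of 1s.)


Counting 1s in 10011010010000

5


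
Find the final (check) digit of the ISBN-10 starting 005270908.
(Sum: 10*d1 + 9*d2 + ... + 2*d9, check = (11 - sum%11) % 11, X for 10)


Weighted sum: 148
148 mod 11 = 5

Check digit: 6


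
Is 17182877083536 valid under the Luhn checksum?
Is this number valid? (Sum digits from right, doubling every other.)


Luhn sum = 74
74 mod 10 = 4

Invalid (Luhn sum mod 10 = 4)


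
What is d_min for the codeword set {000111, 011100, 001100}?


Comparing all pairs, minimum distance: 1
Can detect 0 errors, correct 0 errors

1


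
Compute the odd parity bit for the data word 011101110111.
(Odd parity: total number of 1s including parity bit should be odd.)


Number of 1s in data: 9
Parity bit: 0

0


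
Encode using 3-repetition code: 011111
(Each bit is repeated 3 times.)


Each bit -> 3 copies

000111111111111111


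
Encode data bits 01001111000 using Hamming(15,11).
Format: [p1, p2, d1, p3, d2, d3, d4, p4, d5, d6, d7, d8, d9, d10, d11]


Parity bits: p1=1, p2=0, p3=0, p4=0

100010001111000


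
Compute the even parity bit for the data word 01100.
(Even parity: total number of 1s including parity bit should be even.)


Number of 1s in data: 2
Parity bit: 0

0


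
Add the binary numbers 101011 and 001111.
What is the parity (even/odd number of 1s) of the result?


101011 = 43
001111 = 15
Sum = 58 = 111010
1s count = 4

even parity (4 ones in 111010)
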